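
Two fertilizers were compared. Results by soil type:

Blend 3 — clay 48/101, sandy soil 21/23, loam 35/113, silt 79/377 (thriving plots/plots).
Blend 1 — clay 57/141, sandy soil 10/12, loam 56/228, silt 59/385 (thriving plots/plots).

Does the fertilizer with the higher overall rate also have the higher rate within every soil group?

Clay: Blend 3 48/101 = 47.5%, Blend 1 57/141 = 40.4% → Blend 3
Sandy soil: Blend 3 21/23 = 91.3%, Blend 1 10/12 = 83.3% → Blend 3
Loam: Blend 3 35/113 = 31.0%, Blend 1 56/228 = 24.6% → Blend 3
Silt: Blend 3 79/377 = 21.0%, Blend 1 59/385 = 15.3% → Blend 3
Overall: Blend 3 183/614 = 29.8%, Blend 1 182/766 = 23.8% → Blend 3
Blend 3 wins overall and in every soil group — no reversal.

Yes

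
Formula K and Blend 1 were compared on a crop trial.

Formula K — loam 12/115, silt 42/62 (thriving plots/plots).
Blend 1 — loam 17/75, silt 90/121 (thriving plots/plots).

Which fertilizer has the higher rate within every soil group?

Blend 1

Loam: Formula K 12/115 = 10.4%, Blend 1 17/75 = 22.7% → Blend 1
Silt: Formula K 42/62 = 67.7%, Blend 1 90/121 = 74.4% → Blend 1
Blend 1 has the higher rate in both groups.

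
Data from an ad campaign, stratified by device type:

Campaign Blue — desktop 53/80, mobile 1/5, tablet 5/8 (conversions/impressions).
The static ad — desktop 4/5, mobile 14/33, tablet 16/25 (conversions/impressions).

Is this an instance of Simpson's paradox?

Yes

Desktop: Campaign Blue 53/80 = 66.2%, the static ad 4/5 = 80.0% → the static ad
Mobile: Campaign Blue 1/5 = 20.0%, the static ad 14/33 = 42.4% → the static ad
Tablet: Campaign Blue 5/8 = 62.5%, the static ad 16/25 = 64.0% → the static ad
Overall: Campaign Blue 59/93 = 63.4%, the static ad 34/63 = 54.0% → Campaign Blue
The static ad wins each device group but Campaign Blue wins overall — the comparison reverses. The static ad's impressions skew toward mobile, which has a lower base rate.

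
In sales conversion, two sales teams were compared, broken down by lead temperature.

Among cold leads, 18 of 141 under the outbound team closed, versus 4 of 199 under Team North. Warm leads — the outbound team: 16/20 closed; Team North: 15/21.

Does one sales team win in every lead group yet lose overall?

Cold: the outbound team 18/141 = 12.8%, Team North 4/199 = 2.0% → the outbound team
Warm: the outbound team 16/20 = 80.0%, Team North 15/21 = 71.4% → the outbound team
Overall: the outbound team 34/161 = 21.1%, Team North 19/220 = 8.6% → the outbound team
The outbound team wins overall and in every lead group — no reversal.

No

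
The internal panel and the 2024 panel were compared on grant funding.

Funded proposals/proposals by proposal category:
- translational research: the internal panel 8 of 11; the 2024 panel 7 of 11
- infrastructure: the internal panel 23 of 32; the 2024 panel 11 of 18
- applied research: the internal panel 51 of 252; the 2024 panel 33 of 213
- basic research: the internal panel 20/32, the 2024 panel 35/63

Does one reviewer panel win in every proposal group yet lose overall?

No

Translational research: the internal panel 8/11 = 72.7%, the 2024 panel 7/11 = 63.6% → the internal panel
Infrastructure: the internal panel 23/32 = 71.9%, the 2024 panel 11/18 = 61.1% → the internal panel
Applied research: the internal panel 51/252 = 20.2%, the 2024 panel 33/213 = 15.5% → the internal panel
Basic research: the internal panel 20/32 = 62.5%, the 2024 panel 35/63 = 55.6% → the internal panel
Overall: the internal panel 102/327 = 31.2%, the 2024 panel 86/305 = 28.2% → the internal panel
The internal panel wins overall and in every proposal group — no reversal.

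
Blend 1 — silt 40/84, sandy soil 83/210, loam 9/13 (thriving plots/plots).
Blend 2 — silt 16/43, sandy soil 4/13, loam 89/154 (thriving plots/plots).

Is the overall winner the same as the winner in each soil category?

No

Silt: Blend 1 40/84 = 47.6%, Blend 2 16/43 = 37.2% → Blend 1
Sandy soil: Blend 1 83/210 = 39.5%, Blend 2 4/13 = 30.8% → Blend 1
Loam: Blend 1 9/13 = 69.2%, Blend 2 89/154 = 57.8% → Blend 1
Overall: Blend 1 132/307 = 43.0%, Blend 2 109/210 = 51.9% → Blend 2
Blend 1 wins each soil group but Blend 2 wins overall — the comparison reverses. Blend 1's plots skew toward sandy soil, which has a lower base rate.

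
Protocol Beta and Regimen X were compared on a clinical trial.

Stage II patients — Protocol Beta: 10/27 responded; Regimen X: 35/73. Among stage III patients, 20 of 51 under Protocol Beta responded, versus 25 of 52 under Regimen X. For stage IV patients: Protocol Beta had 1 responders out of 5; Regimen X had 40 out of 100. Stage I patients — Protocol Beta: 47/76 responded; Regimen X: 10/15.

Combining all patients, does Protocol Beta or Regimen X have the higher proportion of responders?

Stage II: Protocol Beta 10/27 = 37.0%, Regimen X 35/73 = 47.9% → Regimen X
Stage III: Protocol Beta 20/51 = 39.2%, Regimen X 25/52 = 48.1% → Regimen X
Stage IV: Protocol Beta 1/5 = 20.0%, Regimen X 40/100 = 40.0% → Regimen X
Stage I: Protocol Beta 47/76 = 61.8%, Regimen X 10/15 = 66.7% → Regimen X
Overall: Protocol Beta 78/159 = 49.1%, Regimen X 110/240 = 45.8% → Protocol Beta
(Regimen X wins every disease group but Protocol Beta wins overall — Regimen X's patients skew toward the low-rate stage IV group.)

Protocol Beta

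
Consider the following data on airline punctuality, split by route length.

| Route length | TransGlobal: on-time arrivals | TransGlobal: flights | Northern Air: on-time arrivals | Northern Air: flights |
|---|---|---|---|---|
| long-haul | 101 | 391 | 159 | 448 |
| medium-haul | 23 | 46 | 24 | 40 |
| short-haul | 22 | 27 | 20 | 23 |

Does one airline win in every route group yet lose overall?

No

Long-haul: TransGlobal 101/391 = 25.8%, Northern Air 159/448 = 35.5% → Northern Air
Medium-haul: TransGlobal 23/46 = 50.0%, Northern Air 24/40 = 60.0% → Northern Air
Short-haul: TransGlobal 22/27 = 81.5%, Northern Air 20/23 = 87.0% → Northern Air
Overall: TransGlobal 146/464 = 31.5%, Northern Air 203/511 = 39.7% → Northern Air
Northern Air wins overall and in every route group — no reversal.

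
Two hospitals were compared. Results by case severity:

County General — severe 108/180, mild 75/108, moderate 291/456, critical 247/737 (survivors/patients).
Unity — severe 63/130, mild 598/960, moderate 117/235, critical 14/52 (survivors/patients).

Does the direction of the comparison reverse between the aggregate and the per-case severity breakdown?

Yes

Severe: County General 108/180 = 60.0%, Unity 63/130 = 48.5% → County General
Mild: County General 75/108 = 69.4%, Unity 598/960 = 62.3% → County General
Moderate: County General 291/456 = 63.8%, Unity 117/235 = 49.8% → County General
Critical: County General 247/737 = 33.5%, Unity 14/52 = 26.9% → County General
Overall: County General 721/1481 = 48.7%, Unity 792/1377 = 57.5% → Unity
County General wins each case group but Unity wins overall — the comparison reverses. County General's patients skew toward critical, which has a lower base rate.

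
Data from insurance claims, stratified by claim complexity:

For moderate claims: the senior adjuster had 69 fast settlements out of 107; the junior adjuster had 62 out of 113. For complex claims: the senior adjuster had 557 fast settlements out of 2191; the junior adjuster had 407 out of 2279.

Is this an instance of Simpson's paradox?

No

Moderate: the senior adjuster 69/107 = 64.5%, the junior adjuster 62/113 = 54.9% → the senior adjuster
Complex: the senior adjuster 557/2191 = 25.4%, the junior adjuster 407/2279 = 17.9% → the senior adjuster
Overall: the senior adjuster 626/2298 = 27.2%, the junior adjuster 469/2392 = 19.6% → the senior adjuster
The senior adjuster wins overall and in every claim group — no reversal.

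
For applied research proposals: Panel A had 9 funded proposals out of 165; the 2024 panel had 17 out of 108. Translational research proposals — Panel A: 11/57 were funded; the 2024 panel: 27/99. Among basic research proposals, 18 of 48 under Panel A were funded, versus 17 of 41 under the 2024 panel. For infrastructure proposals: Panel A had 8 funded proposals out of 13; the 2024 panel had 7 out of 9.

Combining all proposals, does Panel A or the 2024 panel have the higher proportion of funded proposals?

Applied research: Panel A 9/165 = 5.5%, the 2024 panel 17/108 = 15.7% → the 2024 panel
Translational research: Panel A 11/57 = 19.3%, the 2024 panel 27/99 = 27.3% → the 2024 panel
Basic research: Panel A 18/48 = 37.5%, the 2024 panel 17/41 = 41.5% → the 2024 panel
Infrastructure: Panel A 8/13 = 61.5%, the 2024 panel 7/9 = 77.8% → the 2024 panel
Overall: Panel A 46/283 = 16.3%, the 2024 panel 68/257 = 26.5% → the 2024 panel

the 2024 panel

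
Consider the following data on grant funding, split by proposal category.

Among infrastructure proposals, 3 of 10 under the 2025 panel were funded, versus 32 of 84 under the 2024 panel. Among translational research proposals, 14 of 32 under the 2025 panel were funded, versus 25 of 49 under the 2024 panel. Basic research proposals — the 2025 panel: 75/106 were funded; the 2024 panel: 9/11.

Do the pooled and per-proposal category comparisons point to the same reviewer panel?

No

Infrastructure: the 2025 panel 3/10 = 30.0%, the 2024 panel 32/84 = 38.1% → the 2024 panel
Translational research: the 2025 panel 14/32 = 43.8%, the 2024 panel 25/49 = 51.0% → the 2024 panel
Basic research: the 2025 panel 75/106 = 70.8%, the 2024 panel 9/11 = 81.8% → the 2024 panel
Overall: the 2025 panel 92/148 = 62.2%, the 2024 panel 66/144 = 45.8% → the 2025 panel
The 2024 panel wins each proposal group but the 2025 panel wins overall — the comparison reverses. The 2024 panel's proposals skew toward infrastructure, which has a lower base rate.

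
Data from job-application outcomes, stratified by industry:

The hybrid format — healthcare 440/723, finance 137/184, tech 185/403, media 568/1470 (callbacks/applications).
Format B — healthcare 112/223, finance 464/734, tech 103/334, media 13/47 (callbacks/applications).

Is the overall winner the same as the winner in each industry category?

No

Healthcare: the hybrid format 440/723 = 60.9%, Format B 112/223 = 50.2% → the hybrid format
Finance: the hybrid format 137/184 = 74.5%, Format B 464/734 = 63.2% → the hybrid format
Tech: the hybrid format 185/403 = 45.9%, Format B 103/334 = 30.8% → the hybrid format
Media: the hybrid format 568/1470 = 38.6%, Format B 13/47 = 27.7% → the hybrid format
Overall: the hybrid format 1330/2780 = 47.8%, Format B 692/1338 = 51.7% → Format B
The hybrid format wins each industry group but Format B wins overall — the comparison reverses. The hybrid format's applications skew toward media, which has a lower base rate.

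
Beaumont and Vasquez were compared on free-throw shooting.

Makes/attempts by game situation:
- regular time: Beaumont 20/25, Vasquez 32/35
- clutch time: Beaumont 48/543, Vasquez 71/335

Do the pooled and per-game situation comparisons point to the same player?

Regular time: Beaumont 20/25 = 80.0%, Vasquez 32/35 = 91.4% → Vasquez
Clutch time: Beaumont 48/543 = 8.8%, Vasquez 71/335 = 21.2% → Vasquez
Overall: Beaumont 68/568 = 12.0%, Vasquez 103/370 = 27.8% → Vasquez
Vasquez wins overall and in every game group — no reversal.

Yes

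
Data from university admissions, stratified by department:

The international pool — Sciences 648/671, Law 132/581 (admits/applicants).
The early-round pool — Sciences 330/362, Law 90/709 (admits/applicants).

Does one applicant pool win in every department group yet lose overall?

Sciences: the international pool 648/671 = 96.6%, the early-round pool 330/362 = 91.2% → the international pool
Law: the international pool 132/581 = 22.7%, the early-round pool 90/709 = 12.7% → the international pool
Overall: the international pool 780/1252 = 62.3%, the early-round pool 420/1071 = 39.2% → the international pool
The international pool wins overall and in every department group — no reversal.

No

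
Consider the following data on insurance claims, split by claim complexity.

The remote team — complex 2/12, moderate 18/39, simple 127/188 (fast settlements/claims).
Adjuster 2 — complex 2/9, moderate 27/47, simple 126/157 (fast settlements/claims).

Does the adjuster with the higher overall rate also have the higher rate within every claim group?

Yes

Complex: the remote team 2/12 = 16.7%, Adjuster 2 2/9 = 22.2% → Adjuster 2
Moderate: the remote team 18/39 = 46.2%, Adjuster 2 27/47 = 57.4% → Adjuster 2
Simple: the remote team 127/188 = 67.6%, Adjuster 2 126/157 = 80.3% → Adjuster 2
Overall: the remote team 147/239 = 61.5%, Adjuster 2 155/213 = 72.8% → Adjuster 2
Adjuster 2 wins overall and in every claim group — no reversal.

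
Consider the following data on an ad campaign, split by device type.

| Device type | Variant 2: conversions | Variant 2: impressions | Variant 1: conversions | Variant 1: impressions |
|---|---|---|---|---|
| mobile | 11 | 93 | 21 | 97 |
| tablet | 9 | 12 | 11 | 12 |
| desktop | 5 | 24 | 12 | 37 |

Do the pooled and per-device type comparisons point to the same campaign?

Yes

Mobile: Variant 2 11/93 = 11.8%, Variant 1 21/97 = 21.6% → Variant 1
Tablet: Variant 2 9/12 = 75.0%, Variant 1 11/12 = 91.7% → Variant 1
Desktop: Variant 2 5/24 = 20.8%, Variant 1 12/37 = 32.4% → Variant 1
Overall: Variant 2 25/129 = 19.4%, Variant 1 44/146 = 30.1% → Variant 1
Variant 1 wins overall and in every device group — no reversal.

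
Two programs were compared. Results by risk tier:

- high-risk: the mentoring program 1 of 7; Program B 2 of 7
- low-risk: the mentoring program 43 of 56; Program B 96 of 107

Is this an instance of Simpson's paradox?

High-risk: the mentoring program 1/7 = 14.3%, Program B 2/7 = 28.6% → Program B
Low-risk: the mentoring program 43/56 = 76.8%, Program B 96/107 = 89.7% → Program B
Overall: the mentoring program 44/63 = 69.8%, Program B 98/114 = 86.0% → Program B
Program B wins overall and in every risk group — no reversal.

No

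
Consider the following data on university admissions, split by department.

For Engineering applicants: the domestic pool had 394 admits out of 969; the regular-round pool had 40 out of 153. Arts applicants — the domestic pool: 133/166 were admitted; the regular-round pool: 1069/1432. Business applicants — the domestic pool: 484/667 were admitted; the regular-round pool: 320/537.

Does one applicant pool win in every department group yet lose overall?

Yes

Engineering: the domestic pool 394/969 = 40.7%, the regular-round pool 40/153 = 26.1% → the domestic pool
Arts: the domestic pool 133/166 = 80.1%, the regular-round pool 1069/1432 = 74.7% → the domestic pool
Business: the domestic pool 484/667 = 72.6%, the regular-round pool 320/537 = 59.6% → the domestic pool
Overall: the domestic pool 1011/1802 = 56.1%, the regular-round pool 1429/2122 = 67.3% → the regular-round pool
The domestic pool wins each department group but the regular-round pool wins overall — the comparison reverses. The domestic pool's applicants skew toward Engineering, which has a lower base rate.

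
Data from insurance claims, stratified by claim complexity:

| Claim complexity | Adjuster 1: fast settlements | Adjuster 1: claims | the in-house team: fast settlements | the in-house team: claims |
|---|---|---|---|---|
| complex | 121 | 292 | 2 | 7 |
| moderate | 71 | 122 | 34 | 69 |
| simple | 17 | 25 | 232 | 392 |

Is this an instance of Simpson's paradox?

Yes

Complex: Adjuster 1 121/292 = 41.4%, the in-house team 2/7 = 28.6% → Adjuster 1
Moderate: Adjuster 1 71/122 = 58.2%, the in-house team 34/69 = 49.3% → Adjuster 1
Simple: Adjuster 1 17/25 = 68.0%, the in-house team 232/392 = 59.2% → Adjuster 1
Overall: Adjuster 1 209/439 = 47.6%, the in-house team 268/468 = 57.3% → the in-house team
Adjuster 1 wins each claim group but the in-house team wins overall — the comparison reverses. Adjuster 1's claims skew toward complex, which has a lower base rate.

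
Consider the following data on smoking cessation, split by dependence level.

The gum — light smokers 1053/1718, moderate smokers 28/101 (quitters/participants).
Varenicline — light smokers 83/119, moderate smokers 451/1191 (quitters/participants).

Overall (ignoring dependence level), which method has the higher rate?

the gum

Light smokers: the gum 1053/1718 = 61.3%, varenicline 83/119 = 69.7% → varenicline
Moderate smokers: the gum 28/101 = 27.7%, varenicline 451/1191 = 37.9% → varenicline
Overall: the gum 1081/1819 = 59.4%, varenicline 534/1310 = 40.8% → the gum
(Varenicline wins every dependence group but the gum wins overall — varenicline's participants skew toward the low-rate moderate smokers group.)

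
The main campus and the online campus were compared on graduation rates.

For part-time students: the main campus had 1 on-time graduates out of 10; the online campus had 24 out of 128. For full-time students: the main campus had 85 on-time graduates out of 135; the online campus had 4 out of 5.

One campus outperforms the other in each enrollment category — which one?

the online campus

Part-time: the main campus 1/10 = 10.0%, the online campus 24/128 = 18.8% → the online campus
Full-time: the main campus 85/135 = 63.0%, the online campus 4/5 = 80.0% → the online campus
The online campus has the higher rate in both groups.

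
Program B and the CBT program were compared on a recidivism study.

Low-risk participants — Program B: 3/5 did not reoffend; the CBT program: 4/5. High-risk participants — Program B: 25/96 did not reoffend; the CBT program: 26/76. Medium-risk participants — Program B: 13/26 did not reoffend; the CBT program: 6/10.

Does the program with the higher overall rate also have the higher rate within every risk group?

Yes

Low-risk: Program B 3/5 = 60.0%, the CBT program 4/5 = 80.0% → the CBT program
High-risk: Program B 25/96 = 26.0%, the CBT program 26/76 = 34.2% → the CBT program
Medium-risk: Program B 13/26 = 50.0%, the CBT program 6/10 = 60.0% → the CBT program
Overall: Program B 41/127 = 32.3%, the CBT program 36/91 = 39.6% → the CBT program
The CBT program wins overall and in every risk group — no reversal.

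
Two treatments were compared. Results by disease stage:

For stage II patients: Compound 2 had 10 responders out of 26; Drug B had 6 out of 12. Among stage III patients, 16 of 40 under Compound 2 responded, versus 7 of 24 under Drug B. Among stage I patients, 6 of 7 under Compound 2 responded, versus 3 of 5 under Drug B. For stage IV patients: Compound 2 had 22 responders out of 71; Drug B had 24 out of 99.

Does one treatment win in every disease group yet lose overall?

Stage II: Compound 2 10/26 = 38.5%, Drug B 6/12 = 50.0% → Drug B
Stage III: Compound 2 16/40 = 40.0%, Drug B 7/24 = 29.2% → Compound 2
Stage I: Compound 2 6/7 = 85.7%, Drug B 3/5 = 60.0% → Compound 2
Stage IV: Compound 2 22/71 = 31.0%, Drug B 24/99 = 24.2% → Compound 2
Overall: Compound 2 54/144 = 37.5%, Drug B 40/140 = 28.6% → Compound 2
Neither sweeps: Compound 2 wins 3 of 4 groups, Drug B wins 1. Compound 2 wins overall but not every group — no Simpson reversal.

No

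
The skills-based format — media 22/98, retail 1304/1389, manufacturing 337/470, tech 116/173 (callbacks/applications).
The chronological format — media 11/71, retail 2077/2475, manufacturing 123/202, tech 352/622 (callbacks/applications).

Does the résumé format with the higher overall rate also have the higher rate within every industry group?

Media: the skills-based format 22/98 = 22.4%, the chronological format 11/71 = 15.5% → the skills-based format
Retail: the skills-based format 1304/1389 = 93.9%, the chronological format 2077/2475 = 83.9% → the skills-based format
Manufacturing: the skills-based format 337/470 = 71.7%, the chronological format 123/202 = 60.9% → the skills-based format
Tech: the skills-based format 116/173 = 67.1%, the chronological format 352/622 = 56.6% → the skills-based format
Overall: the skills-based format 1779/2130 = 83.5%, the chronological format 2563/3370 = 76.1% → the skills-based format
The skills-based format wins overall and in every industry group — no reversal.

Yes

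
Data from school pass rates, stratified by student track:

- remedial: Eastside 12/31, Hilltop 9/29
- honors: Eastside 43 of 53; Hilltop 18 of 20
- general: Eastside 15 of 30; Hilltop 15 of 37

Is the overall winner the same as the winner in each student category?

No

Remedial: Eastside 12/31 = 38.7%, Hilltop 9/29 = 31.0% → Eastside
Honors: Eastside 43/53 = 81.1%, Hilltop 18/20 = 90.0% → Hilltop
General: Eastside 15/30 = 50.0%, Hilltop 15/37 = 40.5% → Eastside
Overall: Eastside 70/114 = 61.4%, Hilltop 42/86 = 48.8% → Eastside
Neither sweeps: Eastside wins 2 of 3 groups, Hilltop wins 1. Eastside wins overall but not every group — no Simpson reversal.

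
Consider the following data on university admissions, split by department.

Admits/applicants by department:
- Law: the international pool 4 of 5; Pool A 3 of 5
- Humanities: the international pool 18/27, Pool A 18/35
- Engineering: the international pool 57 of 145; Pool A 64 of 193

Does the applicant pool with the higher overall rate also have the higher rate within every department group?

Yes

Law: the international pool 4/5 = 80.0%, Pool A 3/5 = 60.0% → the international pool
Humanities: the international pool 18/27 = 66.7%, Pool A 18/35 = 51.4% → the international pool
Engineering: the international pool 57/145 = 39.3%, Pool A 64/193 = 33.2% → the international pool
Overall: the international pool 79/177 = 44.6%, Pool A 85/233 = 36.5% → the international pool
The international pool wins overall and in every department group — no reversal.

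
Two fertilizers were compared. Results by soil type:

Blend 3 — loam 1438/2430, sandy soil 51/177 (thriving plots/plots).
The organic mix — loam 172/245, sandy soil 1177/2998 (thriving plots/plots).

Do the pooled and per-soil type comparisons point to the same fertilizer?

No

Loam: Blend 3 1438/2430 = 59.2%, the organic mix 172/245 = 70.2% → the organic mix
Sandy soil: Blend 3 51/177 = 28.8%, the organic mix 1177/2998 = 39.3% → the organic mix
Overall: Blend 3 1489/2607 = 57.1%, the organic mix 1349/3243 = 41.6% → Blend 3
The organic mix wins each soil group but Blend 3 wins overall — the comparison reverses. The organic mix's plots skew toward sandy soil, which has a lower base rate.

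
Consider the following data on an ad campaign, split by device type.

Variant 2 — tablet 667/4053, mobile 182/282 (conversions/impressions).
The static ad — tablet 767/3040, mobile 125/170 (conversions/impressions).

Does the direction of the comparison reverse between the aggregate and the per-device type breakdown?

No

Tablet: Variant 2 667/4053 = 16.5%, the static ad 767/3040 = 25.2% → the static ad
Mobile: Variant 2 182/282 = 64.5%, the static ad 125/170 = 73.5% → the static ad
Overall: Variant 2 849/4335 = 19.6%, the static ad 892/3210 = 27.8% → the static ad
The static ad wins overall and in every device group — no reversal.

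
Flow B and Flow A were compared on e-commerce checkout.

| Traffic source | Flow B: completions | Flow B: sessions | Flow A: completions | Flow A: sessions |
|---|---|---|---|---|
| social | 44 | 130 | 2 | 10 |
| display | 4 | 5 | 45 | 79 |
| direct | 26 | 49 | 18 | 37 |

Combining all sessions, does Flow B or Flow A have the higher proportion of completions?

Social: Flow B 44/130 = 33.8%, Flow A 2/10 = 20.0% → Flow B
Display: Flow B 4/5 = 80.0%, Flow A 45/79 = 57.0% → Flow B
Direct: Flow B 26/49 = 53.1%, Flow A 18/37 = 48.6% → Flow B
Overall: Flow B 74/184 = 40.2%, Flow A 65/126 = 51.6% → Flow A
(Flow B wins every traffic group but Flow A wins overall — Flow B's sessions skew toward the low-rate social group.)

Flow A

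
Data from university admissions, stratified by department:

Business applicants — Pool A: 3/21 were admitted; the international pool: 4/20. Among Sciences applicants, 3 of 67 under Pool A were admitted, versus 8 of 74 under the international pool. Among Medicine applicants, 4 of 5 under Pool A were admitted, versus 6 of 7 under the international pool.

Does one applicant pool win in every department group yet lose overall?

No

Business: Pool A 3/21 = 14.3%, the international pool 4/20 = 20.0% → the international pool
Sciences: Pool A 3/67 = 4.5%, the international pool 8/74 = 10.8% → the international pool
Medicine: Pool A 4/5 = 80.0%, the international pool 6/7 = 85.7% → the international pool
Overall: Pool A 10/93 = 10.8%, the international pool 18/101 = 17.8% → the international pool
The international pool wins overall and in every department group — no reversal.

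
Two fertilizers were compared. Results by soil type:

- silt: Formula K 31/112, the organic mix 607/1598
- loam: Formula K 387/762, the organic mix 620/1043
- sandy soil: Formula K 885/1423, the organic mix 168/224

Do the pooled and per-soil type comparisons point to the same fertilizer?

No

Silt: Formula K 31/112 = 27.7%, the organic mix 607/1598 = 38.0% → the organic mix
Loam: Formula K 387/762 = 50.8%, the organic mix 620/1043 = 59.4% → the organic mix
Sandy soil: Formula K 885/1423 = 62.2%, the organic mix 168/224 = 75.0% → the organic mix
Overall: Formula K 1303/2297 = 56.7%, the organic mix 1395/2865 = 48.7% → Formula K
The organic mix wins each soil group but Formula K wins overall — the comparison reverses. The organic mix's plots skew toward silt, which has a lower base rate.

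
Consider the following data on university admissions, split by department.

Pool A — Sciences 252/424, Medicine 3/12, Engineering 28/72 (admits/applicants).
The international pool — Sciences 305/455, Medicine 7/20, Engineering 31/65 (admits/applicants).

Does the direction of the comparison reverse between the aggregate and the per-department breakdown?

Sciences: Pool A 252/424 = 59.4%, the international pool 305/455 = 67.0% → the international pool
Medicine: Pool A 3/12 = 25.0%, the international pool 7/20 = 35.0% → the international pool
Engineering: Pool A 28/72 = 38.9%, the international pool 31/65 = 47.7% → the international pool
Overall: Pool A 283/508 = 55.7%, the international pool 343/540 = 63.5% → the international pool
The international pool wins overall and in every department group — no reversal.

No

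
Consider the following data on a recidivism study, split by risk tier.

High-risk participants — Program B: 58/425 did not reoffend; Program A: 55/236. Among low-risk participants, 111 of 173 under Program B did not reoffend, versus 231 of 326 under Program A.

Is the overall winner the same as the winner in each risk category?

High-risk: Program B 58/425 = 13.6%, Program A 55/236 = 23.3% → Program A
Low-risk: Program B 111/173 = 64.2%, Program A 231/326 = 70.9% → Program A
Overall: Program B 169/598 = 28.3%, Program A 286/562 = 50.9% → Program A
Program A wins overall and in every risk group — no reversal.

Yes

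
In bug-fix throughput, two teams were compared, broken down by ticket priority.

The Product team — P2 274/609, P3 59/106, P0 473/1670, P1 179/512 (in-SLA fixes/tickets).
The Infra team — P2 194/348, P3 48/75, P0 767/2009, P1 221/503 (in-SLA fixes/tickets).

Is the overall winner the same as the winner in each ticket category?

Yes

P2: the Product team 274/609 = 45.0%, the Infra team 194/348 = 55.7% → the Infra team
P3: the Product team 59/106 = 55.7%, the Infra team 48/75 = 64.0% → the Infra team
P0: the Product team 473/1670 = 28.3%, the Infra team 767/2009 = 38.2% → the Infra team
P1: the Product team 179/512 = 35.0%, the Infra team 221/503 = 43.9% → the Infra team
Overall: the Product team 985/2897 = 34.0%, the Infra team 1230/2935 = 41.9% → the Infra team
The Infra team wins overall and in every ticket group — no reversal.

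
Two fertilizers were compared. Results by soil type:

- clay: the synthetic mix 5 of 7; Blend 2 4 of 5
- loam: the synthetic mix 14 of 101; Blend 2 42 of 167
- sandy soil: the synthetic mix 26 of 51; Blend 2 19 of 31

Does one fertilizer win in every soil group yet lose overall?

No

Clay: the synthetic mix 5/7 = 71.4%, Blend 2 4/5 = 80.0% → Blend 2
Loam: the synthetic mix 14/101 = 13.9%, Blend 2 42/167 = 25.1% → Blend 2
Sandy soil: the synthetic mix 26/51 = 51.0%, Blend 2 19/31 = 61.3% → Blend 2
Overall: the synthetic mix 45/159 = 28.3%, Blend 2 65/203 = 32.0% → Blend 2
Blend 2 wins overall and in every soil group — no reversal.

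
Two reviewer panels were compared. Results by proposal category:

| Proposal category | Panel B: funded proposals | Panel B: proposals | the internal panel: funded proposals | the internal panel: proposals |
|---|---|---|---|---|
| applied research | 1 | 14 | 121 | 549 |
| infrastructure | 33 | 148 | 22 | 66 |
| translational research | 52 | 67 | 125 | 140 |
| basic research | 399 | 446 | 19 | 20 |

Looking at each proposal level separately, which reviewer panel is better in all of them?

Applied research: Panel B 1/14 = 7.1%, the internal panel 121/549 = 22.0% → the internal panel
Infrastructure: Panel B 33/148 = 22.3%, the internal panel 22/66 = 33.3% → the internal panel
Translational research: Panel B 52/67 = 77.6%, the internal panel 125/140 = 89.3% → the internal panel
Basic research: Panel B 399/446 = 89.5%, the internal panel 19/20 = 95.0% → the internal panel
The internal panel has the higher rate in all 4 groups.

the internal panel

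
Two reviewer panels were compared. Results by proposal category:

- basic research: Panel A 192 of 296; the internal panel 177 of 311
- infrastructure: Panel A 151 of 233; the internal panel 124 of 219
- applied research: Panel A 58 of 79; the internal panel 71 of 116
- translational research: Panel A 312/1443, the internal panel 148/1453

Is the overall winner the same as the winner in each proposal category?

Yes

Basic research: Panel A 192/296 = 64.9%, the internal panel 177/311 = 56.9% → Panel A
Infrastructure: Panel A 151/233 = 64.8%, the internal panel 124/219 = 56.6% → Panel A
Applied research: Panel A 58/79 = 73.4%, the internal panel 71/116 = 61.2% → Panel A
Translational research: Panel A 312/1443 = 21.6%, the internal panel 148/1453 = 10.2% → Panel A
Overall: Panel A 713/2051 = 34.8%, the internal panel 520/2099 = 24.8% → Panel A
Panel A wins overall and in every proposal group — no reversal.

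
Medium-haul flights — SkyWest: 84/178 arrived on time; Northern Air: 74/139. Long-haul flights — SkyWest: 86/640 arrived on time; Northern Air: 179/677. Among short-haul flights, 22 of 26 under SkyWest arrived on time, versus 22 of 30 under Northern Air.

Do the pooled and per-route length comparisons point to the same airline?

Medium-haul: SkyWest 84/178 = 47.2%, Northern Air 74/139 = 53.2% → Northern Air
Long-haul: SkyWest 86/640 = 13.4%, Northern Air 179/677 = 26.4% → Northern Air
Short-haul: SkyWest 22/26 = 84.6%, Northern Air 22/30 = 73.3% → SkyWest
Overall: SkyWest 192/844 = 22.7%, Northern Air 275/846 = 32.5% → Northern Air
Neither sweeps: SkyWest wins 1 of 3 groups, Northern Air wins 2. Northern Air wins overall but not every group — no Simpson reversal.

No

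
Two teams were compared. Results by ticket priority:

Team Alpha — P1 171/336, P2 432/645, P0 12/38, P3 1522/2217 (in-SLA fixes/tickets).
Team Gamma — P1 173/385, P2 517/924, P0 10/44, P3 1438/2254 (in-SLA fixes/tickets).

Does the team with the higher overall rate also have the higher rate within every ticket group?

P1: Team Alpha 171/336 = 50.9%, Team Gamma 173/385 = 44.9% → Team Alpha
P2: Team Alpha 432/645 = 67.0%, Team Gamma 517/924 = 56.0% → Team Alpha
P0: Team Alpha 12/38 = 31.6%, Team Gamma 10/44 = 22.7% → Team Alpha
P3: Team Alpha 1522/2217 = 68.7%, Team Gamma 1438/2254 = 63.8% → Team Alpha
Overall: Team Alpha 2137/3236 = 66.0%, Team Gamma 2138/3607 = 59.3% → Team Alpha
Team Alpha wins overall and in every ticket group — no reversal.

Yes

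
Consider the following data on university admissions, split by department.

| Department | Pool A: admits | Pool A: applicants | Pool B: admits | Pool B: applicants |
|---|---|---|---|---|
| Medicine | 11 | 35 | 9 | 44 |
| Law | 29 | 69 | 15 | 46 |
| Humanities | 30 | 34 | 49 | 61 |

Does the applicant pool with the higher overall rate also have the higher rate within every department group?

Medicine: Pool A 11/35 = 31.4%, Pool B 9/44 = 20.5% → Pool A
Law: Pool A 29/69 = 42.0%, Pool B 15/46 = 32.6% → Pool A
Humanities: Pool A 30/34 = 88.2%, Pool B 49/61 = 80.3% → Pool A
Overall: Pool A 70/138 = 50.7%, Pool B 73/151 = 48.3% → Pool A
Pool A wins overall and in every department group — no reversal.

Yes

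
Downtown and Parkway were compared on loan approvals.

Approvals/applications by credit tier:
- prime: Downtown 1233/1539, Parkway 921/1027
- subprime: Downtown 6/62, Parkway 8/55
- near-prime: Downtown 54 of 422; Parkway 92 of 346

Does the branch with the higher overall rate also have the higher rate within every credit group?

Yes

Prime: Downtown 1233/1539 = 80.1%, Parkway 921/1027 = 89.7% → Parkway
Subprime: Downtown 6/62 = 9.7%, Parkway 8/55 = 14.5% → Parkway
Near-prime: Downtown 54/422 = 12.8%, Parkway 92/346 = 26.6% → Parkway
Overall: Downtown 1293/2023 = 63.9%, Parkway 1021/1428 = 71.5% → Parkway
Parkway wins overall and in every credit group — no reversal.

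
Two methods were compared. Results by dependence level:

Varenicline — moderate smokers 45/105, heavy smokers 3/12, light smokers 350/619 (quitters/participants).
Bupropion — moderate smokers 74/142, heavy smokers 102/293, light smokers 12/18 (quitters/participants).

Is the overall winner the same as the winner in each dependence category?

No

Moderate smokers: varenicline 45/105 = 42.9%, bupropion 74/142 = 52.1% → bupropion
Heavy smokers: varenicline 3/12 = 25.0%, bupropion 102/293 = 34.8% → bupropion
Light smokers: varenicline 350/619 = 56.5%, bupropion 12/18 = 66.7% → bupropion
Overall: varenicline 398/736 = 54.1%, bupropion 188/453 = 41.5% → varenicline
Bupropion wins each dependence group but varenicline wins overall — the comparison reverses. Bupropion's participants skew toward heavy smokers, which has a lower base rate.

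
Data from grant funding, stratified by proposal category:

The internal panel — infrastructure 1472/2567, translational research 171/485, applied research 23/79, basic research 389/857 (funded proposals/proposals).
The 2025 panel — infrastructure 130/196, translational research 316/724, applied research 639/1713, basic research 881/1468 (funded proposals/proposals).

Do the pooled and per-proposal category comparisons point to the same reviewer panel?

No

Infrastructure: the internal panel 1472/2567 = 57.3%, the 2025 panel 130/196 = 66.3% → the 2025 panel
Translational research: the internal panel 171/485 = 35.3%, the 2025 panel 316/724 = 43.6% → the 2025 panel
Applied research: the internal panel 23/79 = 29.1%, the 2025 panel 639/1713 = 37.3% → the 2025 panel
Basic research: the internal panel 389/857 = 45.4%, the 2025 panel 881/1468 = 60.0% → the 2025 panel
Overall: the internal panel 2055/3988 = 51.5%, the 2025 panel 1966/4101 = 47.9% → the internal panel
The 2025 panel wins each proposal group but the internal panel wins overall — the comparison reverses. The 2025 panel's proposals skew toward applied research, which has a lower base rate.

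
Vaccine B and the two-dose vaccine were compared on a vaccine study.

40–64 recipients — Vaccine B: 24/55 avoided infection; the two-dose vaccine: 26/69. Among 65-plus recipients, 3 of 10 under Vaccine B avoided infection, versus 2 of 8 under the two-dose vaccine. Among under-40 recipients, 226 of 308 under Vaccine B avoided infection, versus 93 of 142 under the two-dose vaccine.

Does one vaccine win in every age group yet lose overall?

No

40–64: Vaccine B 24/55 = 43.6%, the two-dose vaccine 26/69 = 37.7% → Vaccine B
65-plus: Vaccine B 3/10 = 30.0%, the two-dose vaccine 2/8 = 25.0% → Vaccine B
Under-40: Vaccine B 226/308 = 73.4%, the two-dose vaccine 93/142 = 65.5% → Vaccine B
Overall: Vaccine B 253/373 = 67.8%, the two-dose vaccine 121/219 = 55.3% → Vaccine B
Vaccine B wins overall and in every age group — no reversal.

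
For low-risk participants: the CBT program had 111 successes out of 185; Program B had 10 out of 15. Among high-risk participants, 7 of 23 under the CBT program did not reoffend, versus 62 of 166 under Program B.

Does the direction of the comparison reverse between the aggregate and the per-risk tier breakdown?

Low-risk: the CBT program 111/185 = 60.0%, Program B 10/15 = 66.7% → Program B
High-risk: the CBT program 7/23 = 30.4%, Program B 62/166 = 37.3% → Program B
Overall: the CBT program 118/208 = 56.7%, Program B 72/181 = 39.8% → the CBT program
Program B wins each risk group but the CBT program wins overall — the comparison reverses. Program B's participants skew toward high-risk, which has a lower base rate.

Yes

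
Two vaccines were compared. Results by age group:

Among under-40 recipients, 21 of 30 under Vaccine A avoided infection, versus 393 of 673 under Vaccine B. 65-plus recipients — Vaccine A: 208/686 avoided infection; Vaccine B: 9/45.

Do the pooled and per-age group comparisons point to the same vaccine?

Under-40: Vaccine A 21/30 = 70.0%, Vaccine B 393/673 = 58.4% → Vaccine A
65-plus: Vaccine A 208/686 = 30.3%, Vaccine B 9/45 = 20.0% → Vaccine A
Overall: Vaccine A 229/716 = 32.0%, Vaccine B 402/718 = 56.0% → Vaccine B
Vaccine A wins each age group but Vaccine B wins overall — the comparison reverses. Vaccine A's recipients skew toward 65-plus, which has a lower base rate.

No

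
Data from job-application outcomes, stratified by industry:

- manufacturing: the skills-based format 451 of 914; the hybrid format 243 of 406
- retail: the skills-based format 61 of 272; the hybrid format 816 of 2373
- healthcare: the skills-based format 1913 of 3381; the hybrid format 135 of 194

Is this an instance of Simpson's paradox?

Manufacturing: the skills-based format 451/914 = 49.3%, the hybrid format 243/406 = 59.9% → the hybrid format
Retail: the skills-based format 61/272 = 22.4%, the hybrid format 816/2373 = 34.4% → the hybrid format
Healthcare: the skills-based format 1913/3381 = 56.6%, the hybrid format 135/194 = 69.6% → the hybrid format
Overall: the skills-based format 2425/4567 = 53.1%, the hybrid format 1194/2973 = 40.2% → the skills-based format
The hybrid format wins each industry group but the skills-based format wins overall — the comparison reverses. The hybrid format's applications skew toward retail, which has a lower base rate.

Yes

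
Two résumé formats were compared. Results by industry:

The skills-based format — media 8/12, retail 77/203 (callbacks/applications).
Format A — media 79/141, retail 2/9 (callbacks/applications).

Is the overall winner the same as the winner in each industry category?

No

Media: the skills-based format 8/12 = 66.7%, Format A 79/141 = 56.0% → the skills-based format
Retail: the skills-based format 77/203 = 37.9%, Format A 2/9 = 22.2% → the skills-based format
Overall: the skills-based format 85/215 = 39.5%, Format A 81/150 = 54.0% → Format A
The skills-based format wins each industry group but Format A wins overall — the comparison reverses. The skills-based format's applications skew toward retail, which has a lower base rate.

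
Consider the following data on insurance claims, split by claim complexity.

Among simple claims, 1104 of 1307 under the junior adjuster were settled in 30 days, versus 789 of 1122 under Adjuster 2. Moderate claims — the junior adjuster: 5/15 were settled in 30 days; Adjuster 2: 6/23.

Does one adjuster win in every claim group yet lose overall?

Simple: the junior adjuster 1104/1307 = 84.5%, Adjuster 2 789/1122 = 70.3% → the junior adjuster
Moderate: the junior adjuster 5/15 = 33.3%, Adjuster 2 6/23 = 26.1% → the junior adjuster
Overall: the junior adjuster 1109/1322 = 83.9%, Adjuster 2 795/1145 = 69.4% → the junior adjuster
The junior adjuster wins overall and in every claim group — no reversal.

No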